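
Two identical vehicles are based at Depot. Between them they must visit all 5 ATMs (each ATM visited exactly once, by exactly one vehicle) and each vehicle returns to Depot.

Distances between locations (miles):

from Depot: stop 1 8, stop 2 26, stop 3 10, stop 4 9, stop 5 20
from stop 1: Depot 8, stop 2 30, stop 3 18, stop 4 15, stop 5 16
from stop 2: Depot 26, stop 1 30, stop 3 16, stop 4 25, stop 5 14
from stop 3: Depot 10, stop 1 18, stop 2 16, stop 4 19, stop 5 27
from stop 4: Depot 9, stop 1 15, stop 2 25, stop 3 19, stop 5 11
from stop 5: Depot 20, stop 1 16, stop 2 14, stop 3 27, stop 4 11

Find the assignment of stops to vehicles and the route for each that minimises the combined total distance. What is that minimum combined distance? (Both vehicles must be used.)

Check every non-empty split of the stops between the two vehicles; for each half take its own optimal tour:
  {stop 1} + {stop 2, stop 3, stop 4, stop 5}: 16 + 60 = 76
  {stop 2} + {stop 1, stop 3, stop 4, stop 5}: 52 + 64 = 116
  {stop 1, stop 2} + {stop 3, stop 4, stop 5}: 64 + 57 = 121
  {stop 3} + {stop 1, stop 2, stop 4, stop 5}: 20 + 72 = 92
  {stop 1, stop 3} + {stop 2, stop 4, stop 5}: 36 + 60 = 96
  {stop 2, stop 3} + {stop 1, stop 4, stop 5}: 52 + 44 = 96
  … (15 splits in total)
Best: vehicle 1 Depot → stop 1 → Depot = 16; vehicle 2 Depot → stop 3 → stop 2 → stop 5 → stop 4 → Depot = 60; combined 76.

76 miles — the smallest possible combined total.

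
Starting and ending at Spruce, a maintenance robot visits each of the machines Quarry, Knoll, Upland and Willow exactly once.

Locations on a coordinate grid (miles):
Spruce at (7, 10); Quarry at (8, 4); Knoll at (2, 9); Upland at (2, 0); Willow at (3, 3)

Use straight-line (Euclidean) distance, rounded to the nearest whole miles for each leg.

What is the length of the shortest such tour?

Shortest round trip = 27 miles.

With 4 stops there are 4!/2 = 12 distinct round trips (a route and its reverse cost the same).
Spruce → Quarry → Knoll → Upland → Willow → Spruce: 6+8+9+3+8 = 34
Spruce → Quarry → Knoll → Willow → Upland → Spruce: 6+8+6+3+11 = 34
Spruce → Quarry → Upland → Knoll → Willow → Spruce: 6+7+9+6+8 = 36
Spruce → Quarry → Upland → Willow → Knoll → Spruce: 6+7+3+6+5 = 27
Spruce → Quarry → Willow → Knoll → Upland → Spruce: 6+5+6+9+11 = 37
Spruce → Quarry → Willow → Upland → Knoll → Spruce: 6+5+3+9+5 = 28
Spruce → Knoll → Quarry → Upland → Willow → Spruce: 5+8+7+3+8 = 31
Spruce → Knoll → Quarry → Willow → Upland → Spruce: 5+8+5+3+11 = 32
Spruce → Knoll → Upland → Quarry → Willow → Spruce: 5+9+7+5+8 = 34
Spruce → Knoll → Willow → Quarry → Upland → Spruce: 5+6+5+7+11 = 34
Spruce → Upland → Quarry → Knoll → Willow → Spruce: 11+7+8+6+8 = 40
Spruce → Upland → Knoll → Quarry → Willow → Spruce: 11+9+8+5+8 = 41
The minimum is 27.
One optimal route: Spruce → Quarry → Upland → Willow → Knoll → Spruce (or its reverse).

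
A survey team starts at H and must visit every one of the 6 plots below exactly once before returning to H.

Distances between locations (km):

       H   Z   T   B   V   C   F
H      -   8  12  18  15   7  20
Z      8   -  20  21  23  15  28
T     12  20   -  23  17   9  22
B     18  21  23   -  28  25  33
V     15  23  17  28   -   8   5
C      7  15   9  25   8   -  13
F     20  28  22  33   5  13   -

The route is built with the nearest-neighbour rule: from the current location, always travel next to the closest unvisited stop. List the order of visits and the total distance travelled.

At H the remaining stops are C 7, Z 8, T 12, V 15, B 18, F 20; go to C.
At C the remaining stops are V 8, T 9, F 13, Z 15, B 25; go to V.
At V the remaining stops are F 5, T 17, Z 23, B 28; go to F.
At F the remaining stops are T 22, Z 28, B 33; go to T.
At T the remaining stops are Z 20, B 23; go to Z.
At Z the remaining stops are B 21; go to B.
Return B→H: 18.
Total = 7 + 8 + 5 + 22 + 20 + 21 + 18 = 101.

Total distance 101 km via the nearest-neighbour route H → C → V → F → T → Z → B → H.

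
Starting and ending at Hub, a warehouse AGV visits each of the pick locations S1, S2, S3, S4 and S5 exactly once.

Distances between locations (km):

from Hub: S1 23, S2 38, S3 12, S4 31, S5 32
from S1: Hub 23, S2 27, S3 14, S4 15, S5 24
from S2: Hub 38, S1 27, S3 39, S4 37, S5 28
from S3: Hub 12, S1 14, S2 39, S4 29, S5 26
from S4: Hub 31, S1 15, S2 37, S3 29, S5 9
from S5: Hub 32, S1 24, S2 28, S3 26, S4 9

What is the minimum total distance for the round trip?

Minimum total distance: 116 km.

There are 60 distinct closed tours to check (reversals are equivalent).
Hub → S1 → S2 → S3 → S4 → S5 → Hub: 23+27+39+29+9+32 = 159
Hub → S1 → S2 → S3 → S5 → S4 → Hub: 23+27+39+26+9+31 = 155
Hub → S1 → S2 → S4 → S3 → S5 → Hub: 23+27+37+29+26+32 = 174
Hub → S1 → S2 → S4 → S5 → S3 → Hub: 23+27+37+9+26+12 = 134
Hub → S1 → S2 → S5 → S3 → S4 → Hub: 23+27+28+26+29+31 = 164
Hub → S1 → S2 → S5 → S4 → S3 → Hub: 23+27+28+9+29+12 = 128
Hub → S1 → S3 → S2 → S4 → S5 → Hub: 23+14+39+37+9+32 = 154
Hub → S1 → S3 → S2 → S5 → S4 → Hub: 23+14+39+28+9+31 = 144
Hub → S1 → S3 → S4 → S2 → S5 → Hub: 23+14+29+37+28+32 = 163
Hub → S1 → S3 → S4 → S5 → S2 → Hub: 23+14+29+9+28+38 = 141
Hub → S1 → S3 → S5 → S2 → S4 → Hub: 23+14+26+28+37+31 = 159
Hub → S1 → S3 → S5 → S4 → S2 → Hub: 23+14+26+9+37+38 = 147
Hub → S1 → S4 → S2 → S3 → S5 → Hub: 23+15+37+39+26+32 = 172
Hub → S1 → S4 → S2 → S5 → S3 → Hub: 23+15+37+28+26+12 = 141
… (46 more)
Hub → S2 → S5 → S4 → S1 → S3 → Hub: 38+28+9+15+14+12 = 116  ← best
The minimum is 116.
One optimal route: Hub → S2 → S5 → S4 → S1 → S3 → Hub (or its reverse).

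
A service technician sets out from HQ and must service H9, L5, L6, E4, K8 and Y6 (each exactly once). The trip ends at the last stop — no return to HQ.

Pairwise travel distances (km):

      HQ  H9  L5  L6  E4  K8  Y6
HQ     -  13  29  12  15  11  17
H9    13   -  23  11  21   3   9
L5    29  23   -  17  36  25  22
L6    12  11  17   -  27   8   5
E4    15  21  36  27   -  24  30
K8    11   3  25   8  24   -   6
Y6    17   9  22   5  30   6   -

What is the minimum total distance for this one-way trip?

Shortest open route: 67 km.

There are 6! = 720 possible orderings.
HQ - H9 - L5 - L6 - E4 - K8 - Y6: 13+23+17+27+24+6 = 110
HQ - H9 - L5 - L6 - E4 - Y6 - K8: 13+23+17+27+30+6 = 116
HQ - H9 - L5 - L6 - K8 - E4 - Y6: 13+23+17+8+24+30 = 115
HQ - H9 - L5 - L6 - K8 - Y6 - E4: 13+23+17+8+6+30 = 97
HQ - H9 - L5 - L6 - Y6 - E4 - K8: 13+23+17+5+30+24 = 112
HQ - H9 - L5 - L6 - Y6 - K8 - E4: 13+23+17+5+6+24 = 88
HQ - H9 - L5 - E4 - L6 - K8 - Y6: 13+23+36+27+8+6 = 113
HQ - H9 - L5 - E4 - L6 - Y6 - K8: 13+23+36+27+5+6 = 110
… (712 more)
HQ - E4 - H9 - K8 - Y6 - L6 - L5: 15+21+3+6+5+17 = 67  ← best
The minimum is 67.
One shortest path: HQ → E4 → H9 → K8 → Y6 → L6 → L5.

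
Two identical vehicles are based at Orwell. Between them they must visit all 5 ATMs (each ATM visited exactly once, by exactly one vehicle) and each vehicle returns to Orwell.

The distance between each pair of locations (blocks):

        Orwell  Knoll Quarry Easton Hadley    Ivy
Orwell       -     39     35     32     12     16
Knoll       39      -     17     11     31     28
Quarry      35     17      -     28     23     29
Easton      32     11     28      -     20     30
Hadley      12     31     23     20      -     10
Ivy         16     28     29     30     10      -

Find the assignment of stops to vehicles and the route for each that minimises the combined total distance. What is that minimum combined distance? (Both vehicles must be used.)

Try each way of splitting the stops between the two vehicles (each non-empty) and, for each split, find the best tour for each vehicle:
  {Knoll} + {Quarry, Easton, Hadley, Ivy}: 78 + 105 = 183
  {Quarry} + {Knoll, Easton, Hadley, Ivy}: 70 + 87 = 157
  {Knoll, Quarry} + {Easton, Hadley, Ivy}: 91 + 78 = 169
  {Easton} + {Knoll, Quarry, Hadley, Ivy}: 64 + 96 = 160
  {Knoll, Easton} + {Quarry, Hadley, Ivy}: 82 + 80 = 162
  {Quarry, Easton} + {Knoll, Hadley, Ivy}: 95 + 87 = 182
  … (15 splits in total)
  {Knoll, Quarry, Easton, Hadley} + {Ivy}: 95 + 32 = 127  ← best
Best: vehicle 1 Orwell → Quarry → Knoll → Easton → Hadley → Orwell = 95; vehicle 2 Orwell → Ivy → Orwell = 32; combined 127.

Minimum combined distance: 127 blocks.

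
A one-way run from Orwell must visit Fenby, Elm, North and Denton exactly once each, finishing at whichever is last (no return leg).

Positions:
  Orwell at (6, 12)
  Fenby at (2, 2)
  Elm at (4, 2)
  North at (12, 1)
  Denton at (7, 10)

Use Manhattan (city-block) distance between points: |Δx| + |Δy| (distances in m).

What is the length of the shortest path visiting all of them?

27 m — the minimum one-way total.

There are 4! = 24 possible orderings.
Orwell → Fenby → Elm → North → Denton: 14+2+9+14 = 39
Orwell → Fenby → Elm → Denton → North: 14+2+11+14 = 41
Orwell → Fenby → North → Elm → Denton: 14+11+9+11 = 45
Orwell → Fenby → North → Denton → Elm: 14+11+14+11 = 50
Orwell → Fenby → Denton → Elm → North: 14+13+11+9 = 47
Orwell → Fenby → Denton → North → Elm: 14+13+14+9 = 50
Orwell → Elm → Fenby → North → Denton: 12+2+11+14 = 39
Orwell → Elm → Fenby → Denton → North: 12+2+13+14 = 41
Orwell → Elm → North → Fenby → Denton: 12+9+11+13 = 45
Orwell → Elm → North → Denton → Fenby: 12+9+14+13 = 48
Orwell → Elm → Denton → Fenby → North: 12+11+13+11 = 47
Orwell → Elm → Denton → North → Fenby: 12+11+14+11 = 48
Orwell → North → Fenby → Elm → Denton: 17+11+2+11 = 41
Orwell → North → Fenby → Denton → Elm: 17+11+13+11 = 52
… (10 more)
Orwell → Denton → Fenby → Elm → North: 3+13+2+9 = 27  ← best
The minimum is 27.
One shortest path: Orwell → Denton → Fenby → Elm → North.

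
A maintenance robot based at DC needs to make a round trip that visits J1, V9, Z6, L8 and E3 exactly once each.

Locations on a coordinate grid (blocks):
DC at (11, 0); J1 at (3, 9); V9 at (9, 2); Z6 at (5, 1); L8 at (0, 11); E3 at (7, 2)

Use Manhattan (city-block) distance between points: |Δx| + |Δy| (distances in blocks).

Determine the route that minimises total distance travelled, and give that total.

Minimum total distance: 44 blocks.

There are 60 distinct closed tours to check (reversals are equivalent).
DC-J1-V9-Z6-L8-E3-DC: 17+13+5+15+16+6 = 72
DC-J1-V9-Z6-E3-L8-DC: 17+13+5+3+16+22 = 76
DC-J1-V9-L8-Z6-E3-DC: 17+13+18+15+3+6 = 72
DC-J1-V9-L8-E3-Z6-DC: 17+13+18+16+3+7 = 74
DC-J1-V9-E3-Z6-L8-DC: 17+13+2+3+15+22 = 72
DC-J1-V9-E3-L8-Z6-DC: 17+13+2+16+15+7 = 70
DC-J1-Z6-V9-L8-E3-DC: 17+10+5+18+16+6 = 72
DC-J1-Z6-V9-E3-L8-DC: 17+10+5+2+16+22 = 72
DC-J1-Z6-L8-V9-E3-DC: 17+10+15+18+2+6 = 68
DC-J1-Z6-L8-E3-V9-DC: 17+10+15+16+2+4 = 64
DC-J1-Z6-E3-V9-L8-DC: 17+10+3+2+18+22 = 72
DC-J1-Z6-E3-L8-V9-DC: 17+10+3+16+18+4 = 68
DC-J1-L8-V9-Z6-E3-DC: 17+5+18+5+3+6 = 54
DC-J1-L8-V9-E3-Z6-DC: 17+5+18+2+3+7 = 52
… (46 more)
DC-V9-E3-J1-L8-Z6-DC: 4+2+11+5+15+7 = 44  ← best
The minimum is 44.
One optimal route: DC → V9 → E3 → J1 → L8 → Z6 → DC (or its reverse).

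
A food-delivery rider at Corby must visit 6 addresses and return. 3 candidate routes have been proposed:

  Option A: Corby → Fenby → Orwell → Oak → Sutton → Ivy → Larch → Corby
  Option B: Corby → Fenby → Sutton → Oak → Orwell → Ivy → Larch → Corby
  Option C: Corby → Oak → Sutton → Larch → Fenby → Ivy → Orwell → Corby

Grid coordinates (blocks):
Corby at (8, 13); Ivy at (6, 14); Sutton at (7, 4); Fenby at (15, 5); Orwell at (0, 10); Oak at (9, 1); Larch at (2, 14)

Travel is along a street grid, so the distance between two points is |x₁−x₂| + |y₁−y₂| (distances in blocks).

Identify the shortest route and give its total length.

68 blocks — Option B is the shortest.

Option A: 15 + 20 + 18 + 5 + 11 + 4 + 7 = 80
Option B: 15 + 9 + 5 + 18 + 10 + 4 + 7 = 68
Option C: 13 + 5 + 15 + 22 + 18 + 10 + 11 = 94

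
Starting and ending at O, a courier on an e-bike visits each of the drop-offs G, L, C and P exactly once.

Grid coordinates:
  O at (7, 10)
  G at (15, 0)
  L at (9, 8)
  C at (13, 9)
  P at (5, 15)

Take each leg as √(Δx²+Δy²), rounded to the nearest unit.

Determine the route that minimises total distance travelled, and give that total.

Shortest round trip = 37.

O - G - L - C - P - O: 13+10+4+10+5 = 42
O - G - L - P - C - O: 13+10+8+10+6 = 47
O - G - C - L - P - O: 13+9+4+8+5 = 39
O - G - C - P - L - O: 13+9+10+8+3 = 43
O - G - P - L - C - O: 13+18+8+4+6 = 49
O - G - P - C - L - O: 13+18+10+4+3 = 48
O - L - G - C - P - O: 3+10+9+10+5 = 37
O - L - G - P - C - O: 3+10+18+10+6 = 47
O - L - C - G - P - O: 3+4+9+18+5 = 39
O - L - P - G - C - O: 3+8+18+9+6 = 44
O - C - G - L - P - O: 6+9+10+8+5 = 38
O - C - L - G - P - O: 6+4+10+18+5 = 43
The minimum is 37.
One optimal route: O → L → G → C → P → O (or its reverse).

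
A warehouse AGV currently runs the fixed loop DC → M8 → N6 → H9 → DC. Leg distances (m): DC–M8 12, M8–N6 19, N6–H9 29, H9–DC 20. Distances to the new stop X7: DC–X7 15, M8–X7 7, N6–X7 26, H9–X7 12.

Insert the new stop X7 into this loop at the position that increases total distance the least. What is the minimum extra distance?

Insertion cost between consecutive stops i–j is d(i,X7) + d(X7,j) − d(i,j):
  between DC and M8: 15 + 7 − 12 = 10
  between M8 and N6: 7 + 26 − 19 = 14
  between N6 and H9: 26 + 12 − 29 = 9
  between H9 and DC: 12 + 15 − 20 = 7
Cheapest insertion is between H9 and DC, adding 7.
New total = 80 + 7 = 87.

Adding 7 m by placing X7 on the H9–DC leg.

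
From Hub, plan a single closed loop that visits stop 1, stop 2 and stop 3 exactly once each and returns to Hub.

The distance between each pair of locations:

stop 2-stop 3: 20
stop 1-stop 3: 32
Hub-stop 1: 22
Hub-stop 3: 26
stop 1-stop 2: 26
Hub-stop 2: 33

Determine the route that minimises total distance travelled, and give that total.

There are 3 distinct closed tours to check (reversals are equivalent).
Hub-stop 1-stop 2-stop 3-Hub: 22+26+20+26 = 94
Hub-stop 1-stop 3-stop 2-Hub: 22+32+20+33 = 107
Hub-stop 2-stop 1-stop 3-Hub: 33+26+32+26 = 117
The minimum is 94.
One optimal route: Hub → stop 1 → stop 2 → stop 3 → Hub (or its reverse).

94 — the shortest possible round trip.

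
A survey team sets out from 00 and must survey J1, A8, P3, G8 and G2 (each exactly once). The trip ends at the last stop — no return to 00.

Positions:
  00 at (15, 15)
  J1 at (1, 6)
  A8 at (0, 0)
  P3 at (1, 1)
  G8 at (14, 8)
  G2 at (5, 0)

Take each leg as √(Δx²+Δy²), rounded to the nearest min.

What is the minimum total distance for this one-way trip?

Shortest open route: 30 min.

There are 5! = 120 possible orderings.
00 → J1 → A8 → P3 → G8 → G2: 17+6+1+15+12 = 51
00 → J1 → A8 → P3 → G2 → G8: 17+6+1+4+12 = 40
00 → J1 → A8 → G8 → P3 → G2: 17+6+16+15+4 = 58
00 → J1 → A8 → G8 → G2 → P3: 17+6+16+12+4 = 55
00 → J1 → A8 → G2 → P3 → G8: 17+6+5+4+15 = 47
00 → J1 → A8 → G2 → G8 → P3: 17+6+5+12+15 = 55
00 → J1 → P3 → A8 → G8 → G2: 17+5+1+16+12 = 51
00 → J1 → P3 → A8 → G2 → G8: 17+5+1+5+12 = 40
00 → J1 → P3 → G8 → A8 → G2: 17+5+15+16+5 = 58
00 → J1 → P3 → G8 → G2 → A8: 17+5+15+12+5 = 54
00 → J1 → P3 → G2 → A8 → G8: 17+5+4+5+16 = 47
00 → J1 → P3 → G2 → G8 → A8: 17+5+4+12+16 = 54
00 → J1 → G8 → A8 → P3 → G2: 17+13+16+1+4 = 51
00 → J1 → G8 → A8 → G2 → P3: 17+13+16+5+4 = 55
… (106 more)
00 → G8 → G2 → A8 → P3 → J1: 7+12+5+1+5 = 30  ← best
The minimum is 30.
One shortest path: 00 → G8 → G2 → A8 → P3 → J1.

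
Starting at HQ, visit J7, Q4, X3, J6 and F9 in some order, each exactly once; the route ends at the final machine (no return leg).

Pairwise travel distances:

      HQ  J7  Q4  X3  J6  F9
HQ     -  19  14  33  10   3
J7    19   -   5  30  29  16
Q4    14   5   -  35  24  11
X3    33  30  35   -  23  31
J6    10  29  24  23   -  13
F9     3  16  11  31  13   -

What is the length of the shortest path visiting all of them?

There are 5! = 120 possible orderings.
HQ → J7 → Q4 → X3 → J6 → F9: 19+5+35+23+13 = 95
HQ → J7 → Q4 → X3 → F9 → J6: 19+5+35+31+13 = 103
HQ → J7 → Q4 → J6 → X3 → F9: 19+5+24+23+31 = 102
HQ → J7 → Q4 → J6 → F9 → X3: 19+5+24+13+31 = 92
HQ → J7 → Q4 → F9 → X3 → J6: 19+5+11+31+23 = 89
HQ → J7 → Q4 → F9 → J6 → X3: 19+5+11+13+23 = 71
HQ → J7 → X3 → Q4 → J6 → F9: 19+30+35+24+13 = 121
HQ → J7 → X3 → Q4 → F9 → J6: 19+30+35+11+13 = 108
HQ → J7 → X3 → J6 → Q4 → F9: 19+30+23+24+11 = 107
HQ → J7 → X3 → J6 → F9 → Q4: 19+30+23+13+11 = 96
HQ → J7 → X3 → F9 → Q4 → J6: 19+30+31+11+24 = 115
HQ → J7 → X3 → F9 → J6 → Q4: 19+30+31+13+24 = 117
HQ → J7 → J6 → Q4 → X3 → F9: 19+29+24+35+31 = 138
HQ → J7 → J6 → Q4 → F9 → X3: 19+29+24+11+31 = 114
… (106 more)
HQ → J6 → F9 → Q4 → J7 → X3: 10+13+11+5+30 = 69  ← best
The minimum is 69.
One shortest path: HQ → J6 → F9 → Q4 → J7 → X3.

Minimum one-way distance = 69.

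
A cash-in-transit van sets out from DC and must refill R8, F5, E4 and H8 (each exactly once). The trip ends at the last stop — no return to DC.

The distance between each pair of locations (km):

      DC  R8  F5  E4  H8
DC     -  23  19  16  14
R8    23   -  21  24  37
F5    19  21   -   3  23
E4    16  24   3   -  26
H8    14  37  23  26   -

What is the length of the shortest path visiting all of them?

There are 4! = 24 possible orderings.
DC → R8 → F5 → E4 → H8: 23+21+3+26 = 73
DC → R8 → F5 → H8 → E4: 23+21+23+26 = 93
DC → R8 → E4 → F5 → H8: 23+24+3+23 = 73
DC → R8 → E4 → H8 → F5: 23+24+26+23 = 96
DC → R8 → H8 → F5 → E4: 23+37+23+3 = 86
DC → R8 → H8 → E4 → F5: 23+37+26+3 = 89
DC → F5 → R8 → E4 → H8: 19+21+24+26 = 90
DC → F5 → R8 → H8 → E4: 19+21+37+26 = 103
DC → F5 → E4 → R8 → H8: 19+3+24+37 = 83
DC → F5 → E4 → H8 → R8: 19+3+26+37 = 85
DC → F5 → H8 → R8 → E4: 19+23+37+24 = 103
DC → F5 → H8 → E4 → R8: 19+23+26+24 = 92
DC → E4 → R8 → F5 → H8: 16+24+21+23 = 84
DC → E4 → R8 → H8 → F5: 16+24+37+23 = 100
… (10 more)
DC → H8 → F5 → E4 → R8: 14+23+3+24 = 64  ← best
The minimum is 64.
One shortest path: DC → H8 → F5 → E4 → R8.

Shortest open route: 64 km.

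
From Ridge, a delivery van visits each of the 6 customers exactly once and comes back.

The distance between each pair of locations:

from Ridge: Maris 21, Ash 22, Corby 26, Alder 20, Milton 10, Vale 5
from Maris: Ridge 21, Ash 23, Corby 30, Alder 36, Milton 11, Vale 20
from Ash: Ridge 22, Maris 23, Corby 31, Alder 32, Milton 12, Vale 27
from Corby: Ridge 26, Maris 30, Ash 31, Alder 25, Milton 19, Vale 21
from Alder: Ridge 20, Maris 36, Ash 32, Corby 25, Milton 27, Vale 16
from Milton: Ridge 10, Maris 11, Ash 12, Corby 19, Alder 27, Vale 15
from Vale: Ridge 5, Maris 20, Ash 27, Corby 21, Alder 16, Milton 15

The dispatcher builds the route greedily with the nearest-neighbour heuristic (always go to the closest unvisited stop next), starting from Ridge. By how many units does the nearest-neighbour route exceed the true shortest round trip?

Excess over optimum: 9.

Ridge: Vale=5, Milton=10, Alder=20, Maris=21, Ash=22, Corby=26 ⇒ Vale
Vale: Milton=15, Alder=16, Maris=20, Corby=21, Ash=27 ⇒ Milton
Milton: Maris=11, Ash=12, Corby=19, Alder=27 ⇒ Maris
Maris: Ash=23, Corby=30, Alder=36 ⇒ Ash
Ash: Corby=31, Alder=32 ⇒ Corby
Corby: Alder=25 ⇒ Alder
NN route Ridge → Vale → Milton → Maris → Ash → Corby → Alder → Ridge costs 130.
Optimal: Ridge → Maris → Ash → Milton → Corby → Alder → Vale → Ridge costs 121 (by enumerating all 360 distinct tours).
Excess = 130 − 121 = 9.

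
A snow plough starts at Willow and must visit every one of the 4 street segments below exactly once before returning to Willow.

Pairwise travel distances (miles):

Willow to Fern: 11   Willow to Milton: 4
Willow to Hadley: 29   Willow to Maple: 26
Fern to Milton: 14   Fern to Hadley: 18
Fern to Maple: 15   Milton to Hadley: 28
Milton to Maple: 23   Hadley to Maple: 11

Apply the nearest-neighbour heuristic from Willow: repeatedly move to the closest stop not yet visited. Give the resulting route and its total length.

At Willow the remaining stops are Milton 4, Fern 11, Maple 26, Hadley 29; go to Milton.
At Milton the remaining stops are Fern 14, Maple 23, Hadley 28; go to Fern.
At Fern the remaining stops are Maple 15, Hadley 18; go to Maple.
At Maple the remaining stops are Hadley 11; go to Hadley.
Return Hadley→Willow: 29.
Total = 4 + 14 + 15 + 11 + 29 = 73.

73 miles along Willow → Milton → Fern → Maple → Hadley → Willow.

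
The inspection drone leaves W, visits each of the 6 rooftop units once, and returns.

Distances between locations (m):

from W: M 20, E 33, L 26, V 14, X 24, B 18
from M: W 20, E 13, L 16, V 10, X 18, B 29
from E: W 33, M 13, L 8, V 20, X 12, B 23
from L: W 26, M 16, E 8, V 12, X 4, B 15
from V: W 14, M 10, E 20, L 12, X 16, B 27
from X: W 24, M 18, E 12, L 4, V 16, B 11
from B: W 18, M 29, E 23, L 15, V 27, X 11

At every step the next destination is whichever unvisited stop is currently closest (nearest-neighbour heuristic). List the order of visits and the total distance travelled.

Nearest-neighbour total = 78 m; route W → V → M → E → L → X → B → W.

At W the remaining stops are V 14, B 18, M 20, X 24, L 26, E 33; go to V.
At V the remaining stops are M 10, L 12, X 16, E 20, B 27; go to M.
At M the remaining stops are E 13, L 16, X 18, B 29; go to E.
At E the remaining stops are L 8, X 12, B 23; go to L.
At L the remaining stops are X 4, B 15; go to X.
At X the remaining stops are B 11; go to B.
Return B→W: 18.
Total = 14 + 10 + 13 + 8 + 4 + 11 + 18 = 78.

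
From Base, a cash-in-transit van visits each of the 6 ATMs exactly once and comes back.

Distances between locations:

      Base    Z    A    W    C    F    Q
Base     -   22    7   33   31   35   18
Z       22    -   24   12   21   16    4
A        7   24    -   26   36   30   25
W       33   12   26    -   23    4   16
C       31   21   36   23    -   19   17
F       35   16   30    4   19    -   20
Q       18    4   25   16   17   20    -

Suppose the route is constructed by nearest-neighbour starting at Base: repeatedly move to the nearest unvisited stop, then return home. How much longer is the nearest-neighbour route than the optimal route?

6 longer than the optimal tour.

From Base: A=7, Q=18, Z=22, C=31, W=33, F=35 → choose A (7).
From A: Z=24, Q=25, W=26, F=30, C=36 → choose Z (24).
From Z: Q=4, W=12, F=16, C=21 → choose Q (4).
From Q: W=16, C=17, F=20 → choose W (16).
From W: F=4, C=23 → choose F (4).
From F: C=19 → choose C (19).
NN route Base → A → Z → Q → W → F → C → Base costs 105.
Optimal: Base → Z → Q → C → F → W → A → Base costs 99 (by enumerating all 360 distinct tours).
Excess = 105 − 99 = 6.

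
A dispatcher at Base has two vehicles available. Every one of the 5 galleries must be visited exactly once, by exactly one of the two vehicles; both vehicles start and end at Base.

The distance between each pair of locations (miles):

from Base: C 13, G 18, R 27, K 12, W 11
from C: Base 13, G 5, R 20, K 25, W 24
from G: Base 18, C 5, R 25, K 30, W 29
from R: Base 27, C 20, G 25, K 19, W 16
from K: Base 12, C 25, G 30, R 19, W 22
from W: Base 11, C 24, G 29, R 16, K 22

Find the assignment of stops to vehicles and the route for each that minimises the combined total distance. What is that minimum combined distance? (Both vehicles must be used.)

There are 2^4 − 1 = 15 ways to divide the 5 stops into two non-empty groups. For each, the best each vehicle can do is its own shortest tour through its group:
  {C} + {G, R, K, W}: 26 + 93 = 119
  {G} + {C, R, K, W}: 36 + 83 = 119
  {C, G} + {R, K, W}: 36 + 58 = 94
  {R} + {C, G, K, W}: 54 + 81 = 135
  {C, R} + {G, K, W}: 60 + 81 = 141
  {G, R} + {C, K, W}: 70 + 71 = 141
  … (15 splits in total)
Best: vehicle 1 Base → C → G → Base = 36; vehicle 2 Base → K → R → W → Base = 58; combined 94.

94 miles — the smallest possible combined total.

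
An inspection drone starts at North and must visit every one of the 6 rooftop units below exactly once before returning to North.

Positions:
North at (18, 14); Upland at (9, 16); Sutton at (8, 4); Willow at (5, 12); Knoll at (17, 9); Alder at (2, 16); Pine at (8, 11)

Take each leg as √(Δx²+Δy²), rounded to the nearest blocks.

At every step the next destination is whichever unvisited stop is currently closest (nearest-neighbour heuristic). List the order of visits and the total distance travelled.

North → [Knoll:5 / Upland:9 / Pine:10 / Willow:13 / Sutton:14 / Alder:16] → Knoll (5)
Knoll → [Pine:9 / Sutton:10 / Upland:11 / Willow:12 / Alder:17] → Pine (9)
Pine → [Willow:3 / Upland:5 / Sutton:7 / Alder:8] → Willow (3)
Willow → [Alder:5 / Upland:6 / Sutton:9] → Alder (5)
Alder → [Upland:7 / Sutton:13] → Upland (7)
Upland → [Sutton:12] → Sutton (12)
Return Sutton→North: 14.
Total = 5 + 9 + 3 + 5 + 7 + 12 + 14 = 55.

Nearest-neighbour total = 55 blocks; route North → Knoll → Pine → Willow → Alder → Upland → Sutton → North.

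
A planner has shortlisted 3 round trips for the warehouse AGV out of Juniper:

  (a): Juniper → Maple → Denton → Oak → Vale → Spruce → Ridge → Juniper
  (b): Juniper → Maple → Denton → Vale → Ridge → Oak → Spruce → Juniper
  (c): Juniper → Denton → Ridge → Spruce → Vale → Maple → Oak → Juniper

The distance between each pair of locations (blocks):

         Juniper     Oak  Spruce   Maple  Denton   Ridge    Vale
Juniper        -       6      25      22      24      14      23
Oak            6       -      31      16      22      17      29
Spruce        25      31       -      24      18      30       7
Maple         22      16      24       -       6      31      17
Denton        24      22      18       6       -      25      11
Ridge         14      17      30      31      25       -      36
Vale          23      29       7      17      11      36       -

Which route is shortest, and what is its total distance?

(a): 22 + 6 + 22 + 29 + 7 + 30 + 14 = 130
(b): 22 + 6 + 11 + 36 + 17 + 31 + 25 = 148
(c): 24 + 25 + 30 + 7 + 17 + 16 + 6 = 125

125 blocks — (c) is the shortest.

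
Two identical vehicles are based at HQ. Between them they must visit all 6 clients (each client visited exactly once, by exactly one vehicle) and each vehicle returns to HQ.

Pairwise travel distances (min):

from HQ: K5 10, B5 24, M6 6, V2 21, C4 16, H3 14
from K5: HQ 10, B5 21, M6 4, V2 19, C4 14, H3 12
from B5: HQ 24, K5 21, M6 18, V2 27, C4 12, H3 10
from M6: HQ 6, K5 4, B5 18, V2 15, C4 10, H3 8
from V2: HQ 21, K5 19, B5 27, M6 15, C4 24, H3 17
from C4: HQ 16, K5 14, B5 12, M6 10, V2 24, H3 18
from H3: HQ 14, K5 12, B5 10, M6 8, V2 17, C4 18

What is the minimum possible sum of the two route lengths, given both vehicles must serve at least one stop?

Minimum combined distance: 96 min.

Check every non-empty split of the stops between the two vehicles; for each half take its own optimal tour:
  {K5} + {B5, M6, V2, C4, H3}: 20 + 76 = 96
  {B5} + {K5, M6, V2, C4, H3}: 48 + 79 = 127
  {K5, B5} + {M6, V2, C4, H3}: 55 + 71 = 126
  {M6} + {K5, B5, V2, C4, H3}: 12 + 84 = 96
  {K5, M6} + {B5, V2, C4, H3}: 20 + 76 = 96
  {B5, M6} + {K5, V2, C4, H3}: 48 + 79 = 127
  … (31 splits in total)
Best: vehicle 1 HQ → K5 → HQ = 20; vehicle 2 HQ → M6 → V2 → H3 → B5 → C4 → HQ = 76; combined 96.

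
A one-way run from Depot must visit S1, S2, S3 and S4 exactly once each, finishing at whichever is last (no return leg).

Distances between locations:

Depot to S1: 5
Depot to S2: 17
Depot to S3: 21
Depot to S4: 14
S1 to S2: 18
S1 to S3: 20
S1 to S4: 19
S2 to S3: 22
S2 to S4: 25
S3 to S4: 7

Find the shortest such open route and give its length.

There are 4! = 24 possible orderings.
Depot - S1 - S2 - S3 - S4: 5+18+22+7 = 52
Depot - S1 - S2 - S4 - S3: 5+18+25+7 = 55
Depot - S1 - S3 - S2 - S4: 5+20+22+25 = 72
Depot - S1 - S3 - S4 - S2: 5+20+7+25 = 57
Depot - S1 - S4 - S2 - S3: 5+19+25+22 = 71
Depot - S1 - S4 - S3 - S2: 5+19+7+22 = 53
Depot - S2 - S1 - S3 - S4: 17+18+20+7 = 62
Depot - S2 - S1 - S4 - S3: 17+18+19+7 = 61
Depot - S2 - S3 - S1 - S4: 17+22+20+19 = 78
Depot - S2 - S3 - S4 - S1: 17+22+7+19 = 65
Depot - S2 - S4 - S1 - S3: 17+25+19+20 = 81
Depot - S2 - S4 - S3 - S1: 17+25+7+20 = 69
Depot - S3 - S1 - S2 - S4: 21+20+18+25 = 84
Depot - S3 - S1 - S4 - S2: 21+20+19+25 = 85
… (10 more)
The minimum is 52.
One shortest path: Depot → S1 → S2 → S3 → S4.

Shortest open route: 52.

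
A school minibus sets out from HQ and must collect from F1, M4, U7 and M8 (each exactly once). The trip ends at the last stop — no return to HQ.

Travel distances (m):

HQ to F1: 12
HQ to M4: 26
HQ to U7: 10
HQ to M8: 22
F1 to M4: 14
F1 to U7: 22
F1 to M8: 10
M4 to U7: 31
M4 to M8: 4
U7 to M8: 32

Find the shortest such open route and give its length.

46 m — the minimum one-way total.

There are 4! = 24 possible orderings.
HQ → F1 → M4 → U7 → M8: 12+14+31+32 = 89
HQ → F1 → M4 → M8 → U7: 12+14+4+32 = 62
HQ → F1 → U7 → M4 → M8: 12+22+31+4 = 69
HQ → F1 → U7 → M8 → M4: 12+22+32+4 = 70
HQ → F1 → M8 → M4 → U7: 12+10+4+31 = 57
HQ → F1 → M8 → U7 → M4: 12+10+32+31 = 85
HQ → M4 → F1 → U7 → M8: 26+14+22+32 = 94
HQ → M4 → F1 → M8 → U7: 26+14+10+32 = 82
HQ → M4 → U7 → F1 → M8: 26+31+22+10 = 89
HQ → M4 → U7 → M8 → F1: 26+31+32+10 = 99
HQ → M4 → M8 → F1 → U7: 26+4+10+22 = 62
HQ → M4 → M8 → U7 → F1: 26+4+32+22 = 84
HQ → U7 → F1 → M4 → M8: 10+22+14+4 = 50
HQ → U7 → F1 → M8 → M4: 10+22+10+4 = 46
… (10 more)
The minimum is 46.
One shortest path: HQ → U7 → F1 → M8 → M4.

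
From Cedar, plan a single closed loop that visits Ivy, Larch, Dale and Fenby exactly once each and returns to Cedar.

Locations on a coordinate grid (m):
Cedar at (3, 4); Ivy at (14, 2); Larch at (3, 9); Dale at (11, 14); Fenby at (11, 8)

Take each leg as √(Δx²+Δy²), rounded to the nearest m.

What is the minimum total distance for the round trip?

Shortest round trip = 38 m.

There are 12 distinct closed tours to check (reversals are equivalent).
Cedar-Ivy-Larch-Dale-Fenby-Cedar: 11+13+9+6+9 = 48
Cedar-Ivy-Larch-Fenby-Dale-Cedar: 11+13+8+6+13 = 51
Cedar-Ivy-Dale-Larch-Fenby-Cedar: 11+12+9+8+9 = 49
Cedar-Ivy-Dale-Fenby-Larch-Cedar: 11+12+6+8+5 = 42
Cedar-Ivy-Fenby-Larch-Dale-Cedar: 11+7+8+9+13 = 48
Cedar-Ivy-Fenby-Dale-Larch-Cedar: 11+7+6+9+5 = 38
Cedar-Larch-Ivy-Dale-Fenby-Cedar: 5+13+12+6+9 = 45
Cedar-Larch-Ivy-Fenby-Dale-Cedar: 5+13+7+6+13 = 44
Cedar-Larch-Dale-Ivy-Fenby-Cedar: 5+9+12+7+9 = 42
Cedar-Larch-Fenby-Ivy-Dale-Cedar: 5+8+7+12+13 = 45
Cedar-Dale-Ivy-Larch-Fenby-Cedar: 13+12+13+8+9 = 55
Cedar-Dale-Larch-Ivy-Fenby-Cedar: 13+9+13+7+9 = 51
The minimum is 38.
One optimal route: Cedar → Ivy → Fenby → Dale → Larch → Cedar (or its reverse).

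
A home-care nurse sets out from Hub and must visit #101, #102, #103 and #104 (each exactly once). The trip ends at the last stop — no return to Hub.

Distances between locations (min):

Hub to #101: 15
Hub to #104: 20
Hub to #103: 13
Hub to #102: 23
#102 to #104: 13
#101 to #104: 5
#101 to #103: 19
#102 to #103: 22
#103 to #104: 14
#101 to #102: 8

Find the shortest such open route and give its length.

There are 4! = 24 possible orderings.
Hub - #101 - #102 - #103 - #104: 15+8+22+14 = 59
Hub - #101 - #102 - #104 - #103: 15+8+13+14 = 50
Hub - #101 - #103 - #102 - #104: 15+19+22+13 = 69
Hub - #101 - #103 - #104 - #102: 15+19+14+13 = 61
Hub - #101 - #104 - #102 - #103: 15+5+13+22 = 55
Hub - #101 - #104 - #103 - #102: 15+5+14+22 = 56
Hub - #102 - #101 - #103 - #104: 23+8+19+14 = 64
Hub - #102 - #101 - #104 - #103: 23+8+5+14 = 50
Hub - #102 - #103 - #101 - #104: 23+22+19+5 = 69
Hub - #102 - #103 - #104 - #101: 23+22+14+5 = 64
Hub - #102 - #104 - #101 - #103: 23+13+5+19 = 60
Hub - #102 - #104 - #103 - #101: 23+13+14+19 = 69
Hub - #103 - #101 - #102 - #104: 13+19+8+13 = 53
Hub - #103 - #101 - #104 - #102: 13+19+5+13 = 50
… (10 more)
Hub - #103 - #104 - #101 - #102: 13+14+5+8 = 40  ← best
The minimum is 40.
One shortest path: Hub → #103 → #104 → #101 → #102.

Shortest open route: 40 min.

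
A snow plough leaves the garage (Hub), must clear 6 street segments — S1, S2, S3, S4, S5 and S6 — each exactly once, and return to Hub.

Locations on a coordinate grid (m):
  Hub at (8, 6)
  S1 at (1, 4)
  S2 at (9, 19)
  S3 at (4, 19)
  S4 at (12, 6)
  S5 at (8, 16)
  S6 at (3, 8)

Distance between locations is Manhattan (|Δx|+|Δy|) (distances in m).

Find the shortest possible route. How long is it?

54 m — the shortest possible round trip.

Hub→S1→S2→S3→S4→S5→S6→Hub: 9+23+5+21+14+13+7 = 92
Hub→S1→S2→S3→S4→S6→S5→Hub: 9+23+5+21+11+13+10 = 92
Hub→S1→S2→S3→S5→S4→S6→Hub: 9+23+5+7+14+11+7 = 76
Hub→S1→S2→S3→S5→S6→S4→Hub: 9+23+5+7+13+11+4 = 72
Hub→S1→S2→S3→S6→S4→S5→Hub: 9+23+5+12+11+14+10 = 84
Hub→S1→S2→S3→S6→S5→S4→Hub: 9+23+5+12+13+14+4 = 80
Hub→S1→S2→S4→S3→S5→S6→Hub: 9+23+16+21+7+13+7 = 96
Hub→S1→S2→S4→S3→S6→S5→Hub: 9+23+16+21+12+13+10 = 104
… (352 more)
Hub→S1→S6→S3→S2→S5→S4→Hub: 9+6+12+5+4+14+4 = 54  ← best
The minimum is 54.
One optimal route: Hub → S1 → S6 → S3 → S2 → S5 → S4 → Hub (or its reverse).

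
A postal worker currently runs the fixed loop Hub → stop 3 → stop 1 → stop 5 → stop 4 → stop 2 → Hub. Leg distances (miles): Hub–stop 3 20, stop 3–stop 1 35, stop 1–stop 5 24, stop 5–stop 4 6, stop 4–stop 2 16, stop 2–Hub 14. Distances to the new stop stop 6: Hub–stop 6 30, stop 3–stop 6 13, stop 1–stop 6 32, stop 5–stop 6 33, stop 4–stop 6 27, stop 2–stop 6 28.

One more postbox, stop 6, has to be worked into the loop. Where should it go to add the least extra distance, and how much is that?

Insertion cost between consecutive stops i–j is d(i,stop 6) + d(stop 6,j) − d(i,j):
  between Hub and stop 3: 30 + 13 − 20 = 23
  between stop 3 and stop 1: 13 + 32 − 35 = 10
  between stop 1 and stop 5: 32 + 33 − 24 = 41
  between stop 5 and stop 4: 33 + 27 − 6 = 54
  between stop 4 and stop 2: 27 + 28 − 16 = 39
  between stop 2 and Hub: 28 + 30 − 14 = 44
Cheapest insertion is between stop 3 and stop 1, adding 10.
New total = 115 + 10 = 125.

Adding 10 miles by placing stop 6 on the stop 3–stop 1 leg.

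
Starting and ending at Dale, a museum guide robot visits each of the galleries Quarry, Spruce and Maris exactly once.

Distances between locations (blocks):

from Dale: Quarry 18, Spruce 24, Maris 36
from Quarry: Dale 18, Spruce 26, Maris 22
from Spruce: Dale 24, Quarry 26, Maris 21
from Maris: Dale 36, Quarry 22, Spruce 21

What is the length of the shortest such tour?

Dale - Quarry - Spruce - Maris - Dale: 18+26+21+36 = 101
Dale - Quarry - Maris - Spruce - Dale: 18+22+21+24 = 85
Dale - Spruce - Quarry - Maris - Dale: 24+26+22+36 = 108
The minimum is 85.
One optimal route: Dale → Quarry → Maris → Spruce → Dale (or its reverse).

Shortest round trip = 85 blocks.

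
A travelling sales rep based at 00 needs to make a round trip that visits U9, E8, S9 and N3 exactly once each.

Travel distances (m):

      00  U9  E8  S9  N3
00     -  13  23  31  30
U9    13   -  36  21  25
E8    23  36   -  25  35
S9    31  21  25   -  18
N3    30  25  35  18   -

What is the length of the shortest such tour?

With 4 stops there are 4!/2 = 12 distinct round trips (a route and its reverse cost the same).
00→U9→E8→S9→N3→00: 13+36+25+18+30 = 122
00→U9→E8→N3→S9→00: 13+36+35+18+31 = 133
00→U9→S9→E8→N3→00: 13+21+25+35+30 = 124
00→U9→S9→N3→E8→00: 13+21+18+35+23 = 110
00→U9→N3→E8→S9→00: 13+25+35+25+31 = 129
00→U9→N3→S9→E8→00: 13+25+18+25+23 = 104
00→E8→U9→S9→N3→00: 23+36+21+18+30 = 128
00→E8→U9→N3→S9→00: 23+36+25+18+31 = 133
00→E8→S9→U9→N3→00: 23+25+21+25+30 = 124
00→E8→N3→U9→S9→00: 23+35+25+21+31 = 135
00→S9→U9→E8→N3→00: 31+21+36+35+30 = 153
00→S9→E8→U9→N3→00: 31+25+36+25+30 = 147
The minimum is 104.
One optimal route: 00 → U9 → N3 → S9 → E8 → 00 (or its reverse).

104 m — the shortest possible round trip.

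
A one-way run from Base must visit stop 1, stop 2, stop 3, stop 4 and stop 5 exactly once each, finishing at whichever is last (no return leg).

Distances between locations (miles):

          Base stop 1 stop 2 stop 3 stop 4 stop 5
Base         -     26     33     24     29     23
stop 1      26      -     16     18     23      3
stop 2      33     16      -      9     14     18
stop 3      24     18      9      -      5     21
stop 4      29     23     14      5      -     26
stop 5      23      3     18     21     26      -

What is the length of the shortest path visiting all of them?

Minimum one-way distance = 56 miles.

There are 5! = 120 possible orderings.
Base→stop 1→stop 2→stop 3→stop 4→stop 5: 26+16+9+5+26 = 82
Base→stop 1→stop 2→stop 3→stop 5→stop 4: 26+16+9+21+26 = 98
Base→stop 1→stop 2→stop 4→stop 3→stop 5: 26+16+14+5+21 = 82
Base→stop 1→stop 2→stop 4→stop 5→stop 3: 26+16+14+26+21 = 103
Base→stop 1→stop 2→stop 5→stop 3→stop 4: 26+16+18+21+5 = 86
Base→stop 1→stop 2→stop 5→stop 4→stop 3: 26+16+18+26+5 = 91
Base→stop 1→stop 3→stop 2→stop 4→stop 5: 26+18+9+14+26 = 93
Base→stop 1→stop 3→stop 2→stop 5→stop 4: 26+18+9+18+26 = 97
Base→stop 1→stop 3→stop 4→stop 2→stop 5: 26+18+5+14+18 = 81
Base→stop 1→stop 3→stop 4→stop 5→stop 2: 26+18+5+26+18 = 93
Base→stop 1→stop 3→stop 5→stop 2→stop 4: 26+18+21+18+14 = 97
Base→stop 1→stop 3→stop 5→stop 4→stop 2: 26+18+21+26+14 = 105
Base→stop 1→stop 4→stop 2→stop 3→stop 5: 26+23+14+9+21 = 93
Base→stop 1→stop 4→stop 2→stop 5→stop 3: 26+23+14+18+21 = 102
… (106 more)
Base→stop 5→stop 1→stop 2→stop 3→stop 4: 23+3+16+9+5 = 56  ← best
The minimum is 56.
One shortest path: Base → stop 5 → stop 1 → stop 2 → stop 3 → stop 4.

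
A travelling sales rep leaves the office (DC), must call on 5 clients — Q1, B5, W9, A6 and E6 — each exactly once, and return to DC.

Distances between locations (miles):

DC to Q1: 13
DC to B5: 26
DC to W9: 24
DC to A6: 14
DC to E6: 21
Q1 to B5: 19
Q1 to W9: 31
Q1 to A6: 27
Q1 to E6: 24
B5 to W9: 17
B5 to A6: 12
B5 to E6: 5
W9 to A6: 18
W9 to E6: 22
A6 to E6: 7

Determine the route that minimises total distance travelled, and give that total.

There are 60 distinct closed tours to check (reversals are equivalent).
DC → Q1 → B5 → W9 → A6 → E6 → DC: 13+19+17+18+7+21 = 95
DC → Q1 → B5 → W9 → E6 → A6 → DC: 13+19+17+22+7+14 = 92
DC → Q1 → B5 → A6 → W9 → E6 → DC: 13+19+12+18+22+21 = 105
DC → Q1 → B5 → A6 → E6 → W9 → DC: 13+19+12+7+22+24 = 97
DC → Q1 → B5 → E6 → W9 → A6 → DC: 13+19+5+22+18+14 = 91
DC → Q1 → B5 → E6 → A6 → W9 → DC: 13+19+5+7+18+24 = 86
DC → Q1 → W9 → B5 → A6 → E6 → DC: 13+31+17+12+7+21 = 101
DC → Q1 → W9 → B5 → E6 → A6 → DC: 13+31+17+5+7+14 = 87
DC → Q1 → W9 → A6 → B5 → E6 → DC: 13+31+18+12+5+21 = 100
DC → Q1 → W9 → A6 → E6 → B5 → DC: 13+31+18+7+5+26 = 100
DC → Q1 → W9 → E6 → B5 → A6 → DC: 13+31+22+5+12+14 = 97
DC → Q1 → W9 → E6 → A6 → B5 → DC: 13+31+22+7+12+26 = 111
DC → Q1 → A6 → B5 → W9 → E6 → DC: 13+27+12+17+22+21 = 112
DC → Q1 → A6 → B5 → E6 → W9 → DC: 13+27+12+5+22+24 = 103
… (46 more)
The minimum is 86.
One optimal route: DC → Q1 → B5 → E6 → A6 → W9 → DC (or its reverse).

Shortest round trip = 86 miles.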